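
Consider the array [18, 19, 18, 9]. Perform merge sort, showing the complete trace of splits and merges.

Merge sort trace:

Split: [18, 19, 18, 9] -> [18, 19] and [18, 9]
  Split: [18, 19] -> [18] and [19]
  Merge: [18] + [19] -> [18, 19]
  Split: [18, 9] -> [18] and [9]
  Merge: [18] + [9] -> [9, 18]
Merge: [18, 19] + [9, 18] -> [9, 18, 18, 19]

Final sorted array: [9, 18, 18, 19]

The merge sort proceeds by recursively splitting the array and merging sorted halves.
After all merges, the sorted array is [9, 18, 18, 19].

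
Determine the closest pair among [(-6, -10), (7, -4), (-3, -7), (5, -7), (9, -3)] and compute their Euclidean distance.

Computing all pairwise distances among 5 points:

d((-6, -10), (7, -4)) = 14.3178
d((-6, -10), (-3, -7)) = 4.2426
d((-6, -10), (5, -7)) = 11.4018
d((-6, -10), (9, -3)) = 16.5529
d((7, -4), (-3, -7)) = 10.4403
d((7, -4), (5, -7)) = 3.6056
d((7, -4), (9, -3)) = 2.2361 <-- minimum
d((-3, -7), (5, -7)) = 8.0
d((-3, -7), (9, -3)) = 12.6491
d((5, -7), (9, -3)) = 5.6569

Closest pair: (7, -4) and (9, -3) with distance 2.2361

The closest pair is (7, -4) and (9, -3) with Euclidean distance 2.2361. For 5 points, brute-force pairwise comparison is shown above. For large n, the divide-and-conquer algorithm (sort by x, recurse on halves, check the dividing strip) achieves O(n log n).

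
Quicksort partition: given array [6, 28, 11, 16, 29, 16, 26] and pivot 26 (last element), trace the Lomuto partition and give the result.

Lomuto partition with pivot = 26:

Initial array: [6, 28, 11, 16, 29, 16, 26]

arr[0]=6 <= 26: swap with position 0, array becomes [6, 28, 11, 16, 29, 16, 26]
arr[1]=28 > 26: no swap
arr[2]=11 <= 26: swap with position 1, array becomes [6, 11, 28, 16, 29, 16, 26]
arr[3]=16 <= 26: swap with position 2, array becomes [6, 11, 16, 28, 29, 16, 26]
arr[4]=29 > 26: no swap
arr[5]=16 <= 26: swap with position 3, array becomes [6, 11, 16, 16, 29, 28, 26]

Place pivot at position 4: [6, 11, 16, 16, 26, 28, 29]
Pivot position: 4

After partitioning with pivot 26, the array becomes [6, 11, 16, 16, 26, 28, 29]. The pivot is placed at index 4. All elements to the left of the pivot are <= 26, and all elements to the right are > 26.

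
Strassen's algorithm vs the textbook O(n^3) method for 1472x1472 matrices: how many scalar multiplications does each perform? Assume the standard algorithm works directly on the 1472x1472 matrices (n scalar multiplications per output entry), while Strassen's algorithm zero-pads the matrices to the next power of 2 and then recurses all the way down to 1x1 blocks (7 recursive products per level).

Matrix multiplication for 1472x1472 matrices:

Strassen's algorithm requires power-of-2 dimensions. Pad 1472x1472 to 2048x2048 (next power of 2).

Standard algorithm: 1472^3 = 3189506048 multiplications
Strassen's algorithm: 7^(log2(2048)) = 7^11 = 1977326743 multiplications
Savings: 3189506048 - 1977326743 = 1212179305 multiplications

Standard: 3189506048 multiplications (1472^3). Strassen: 1977326743 multiplications (7^11, after padding to 2048x2048). Strassen reduces 8 recursive multiplications to 7 at each level.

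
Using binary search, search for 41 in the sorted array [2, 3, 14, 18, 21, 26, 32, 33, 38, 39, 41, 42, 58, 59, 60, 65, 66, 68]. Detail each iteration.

Binary search for 41 in [2, 3, 14, 18, 21, 26, 32, 33, 38, 39, 41, 42, 58, 59, 60, 65, 66, 68]:

lo=0, hi=17, mid=8, arr[mid]=38 -> 38 < 41, search right half
lo=9, hi=17, mid=13, arr[mid]=59 -> 59 > 41, search left half
lo=9, hi=12, mid=10, arr[mid]=41 -> Found target at index 10!

Binary search finds 41 at index 10 after 3 comparisons. The search repeatedly halves the search space by comparing with the middle element.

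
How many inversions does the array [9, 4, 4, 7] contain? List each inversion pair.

Finding inversions in [9, 4, 4, 7]:

(0, 1): arr[0]=9 > arr[1]=4
(0, 2): arr[0]=9 > arr[2]=4
(0, 3): arr[0]=9 > arr[3]=7

Total inversions: 3

The array has 3 inversion(s): (0,1), (0,2), (0,3). Each pair (i,j) satisfies i < j and arr[i] > arr[j].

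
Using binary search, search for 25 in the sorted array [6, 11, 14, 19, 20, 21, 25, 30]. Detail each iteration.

Binary search for 25 in [6, 11, 14, 19, 20, 21, 25, 30]:

lo=0, hi=7, mid=3, arr[mid]=19 -> 19 < 25, search right half
lo=4, hi=7, mid=5, arr[mid]=21 -> 21 < 25, search right half
lo=6, hi=7, mid=6, arr[mid]=25 -> Found target at index 6!

Binary search finds 25 at index 6 after 3 comparisons. The search repeatedly halves the search space by comparing with the middle element.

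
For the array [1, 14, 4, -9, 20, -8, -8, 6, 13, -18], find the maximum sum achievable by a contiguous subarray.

Using Kadane's algorithm on [1, 14, 4, -9, 20, -8, -8, 6, 13, -18]:

Scanning through the array:
Position 1 (value 14): max_ending_here = 15, max_so_far = 15
Position 2 (value 4): max_ending_here = 19, max_so_far = 19
Position 3 (value -9): max_ending_here = 10, max_so_far = 19
Position 4 (value 20): max_ending_here = 30, max_so_far = 30
Position 5 (value -8): max_ending_here = 22, max_so_far = 30
Position 6 (value -8): max_ending_here = 14, max_so_far = 30
Position 7 (value 6): max_ending_here = 20, max_so_far = 30
Position 8 (value 13): max_ending_here = 33, max_so_far = 33
Position 9 (value -18): max_ending_here = 15, max_so_far = 33

Maximum subarray: [1, 14, 4, -9, 20, -8, -8, 6, 13]
Maximum sum: 33

The maximum subarray is [1, 14, 4, -9, 20, -8, -8, 6, 13] with sum 33. This subarray runs from index 0 to index 8.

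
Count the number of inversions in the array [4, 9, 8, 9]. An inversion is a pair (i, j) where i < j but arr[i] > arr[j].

Finding inversions in [4, 9, 8, 9]:

(1, 2): arr[1]=9 > arr[2]=8

Total inversions: 1

The array has 1 inversion(s): (1,2). Each pair (i,j) satisfies i < j and arr[i] > arr[j].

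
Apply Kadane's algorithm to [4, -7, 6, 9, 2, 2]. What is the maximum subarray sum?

Using Kadane's algorithm on [4, -7, 6, 9, 2, 2]:

Scanning through the array:
Position 1 (value -7): max_ending_here = -3, max_so_far = 4
Position 2 (value 6): max_ending_here = 6, max_so_far = 6
Position 3 (value 9): max_ending_here = 15, max_so_far = 15
Position 4 (value 2): max_ending_here = 17, max_so_far = 17
Position 5 (value 2): max_ending_here = 19, max_so_far = 19

Maximum subarray: [6, 9, 2, 2]
Maximum sum: 19

The maximum subarray is [6, 9, 2, 2] with sum 19. This subarray runs from index 2 to index 5.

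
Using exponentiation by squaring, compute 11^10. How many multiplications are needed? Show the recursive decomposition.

Computing 11^10 by squaring (build up from 11^1; each line after the first costs one multiplication):

11^1 = 11
11^2 = (11^1)^2 = 11^2 = 121
11^4 = (11^2)^2 = 121^2 = 14641
11^5 = 11 * 11^4 = 11 * 14641 = 161051
11^10 = (11^5)^2 = 161051^2 = 25937424601

Result: 25937424601
Multiplications needed: 4 (4 lines after 11^1)

11^10 = 25937424601. Using exponentiation by squaring, this requires 4 multiplications. The key idea: if the exponent is even, square the half-power; if odd, multiply by the base once.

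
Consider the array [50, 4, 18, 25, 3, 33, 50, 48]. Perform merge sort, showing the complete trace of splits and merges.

Merge sort trace:

Split: [50, 4, 18, 25, 3, 33, 50, 48] -> [50, 4, 18, 25] and [3, 33, 50, 48]
  Split: [50, 4, 18, 25] -> [50, 4] and [18, 25]
    Split: [50, 4] -> [50] and [4]
    Merge: [50] + [4] -> [4, 50]
    Split: [18, 25] -> [18] and [25]
    Merge: [18] + [25] -> [18, 25]
  Merge: [4, 50] + [18, 25] -> [4, 18, 25, 50]
  Split: [3, 33, 50, 48] -> [3, 33] and [50, 48]
    Split: [3, 33] -> [3] and [33]
    Merge: [3] + [33] -> [3, 33]
    Split: [50, 48] -> [50] and [48]
    Merge: [50] + [48] -> [48, 50]
  Merge: [3, 33] + [48, 50] -> [3, 33, 48, 50]
Merge: [4, 18, 25, 50] + [3, 33, 48, 50] -> [3, 4, 18, 25, 33, 48, 50, 50]

Final sorted array: [3, 4, 18, 25, 33, 48, 50, 50]

The merge sort proceeds by recursively splitting the array and merging sorted halves.
After all merges, the sorted array is [3, 4, 18, 25, 33, 48, 50, 50].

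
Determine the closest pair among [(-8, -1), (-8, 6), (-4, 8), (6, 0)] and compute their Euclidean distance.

Computing all pairwise distances among 4 points:

d((-8, -1), (-8, 6)) = 7.0
d((-8, -1), (-4, 8)) = 9.8489
d((-8, -1), (6, 0)) = 14.0357
d((-8, 6), (-4, 8)) = 4.4721 <-- minimum
d((-8, 6), (6, 0)) = 15.2315
d((-4, 8), (6, 0)) = 12.8062

Closest pair: (-8, 6) and (-4, 8) with distance 4.4721

The closest pair is (-8, 6) and (-4, 8) with Euclidean distance 4.4721. For 4 points, brute-force pairwise comparison is shown above. For large n, the divide-and-conquer algorithm (sort by x, recurse on halves, check the dividing strip) achieves O(n log n).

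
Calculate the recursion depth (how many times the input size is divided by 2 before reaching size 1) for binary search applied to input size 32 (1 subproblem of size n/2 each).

For divide and conquer with division factor 2:

Problem sizes at each level:
Level 0: 32
Level 1: 16
Level 2: 8
Level 3: 4
Level 4: 2
Level 5: 1

The root is level 0 and the size-1 base case is level 5 (the tree spans levels 0 through 5, i.e. 6 levels counting the root), so the depth is the number of divisions: log_2(32) = 5

The recursion tree depth is log_2(32) = 5. At each level, the problem size is divided by 2, so it takes 5 divisions to reduce to a base case of size 1. The algorithm makes 1 recursive call at each level.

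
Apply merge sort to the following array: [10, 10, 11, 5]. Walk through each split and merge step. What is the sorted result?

Merge sort trace:

Split: [10, 10, 11, 5] -> [10, 10] and [11, 5]
  Split: [10, 10] -> [10] and [10]
  Merge: [10] + [10] -> [10, 10]
  Split: [11, 5] -> [11] and [5]
  Merge: [11] + [5] -> [5, 11]
Merge: [10, 10] + [5, 11] -> [5, 10, 10, 11]

Final sorted array: [5, 10, 10, 11]

The merge sort proceeds by recursively splitting the array and merging sorted halves.
After all merges, the sorted array is [5, 10, 10, 11].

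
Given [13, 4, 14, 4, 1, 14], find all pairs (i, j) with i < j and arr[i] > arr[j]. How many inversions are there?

Finding inversions in [13, 4, 14, 4, 1, 14]:

(0, 1): arr[0]=13 > arr[1]=4
(0, 3): arr[0]=13 > arr[3]=4
(0, 4): arr[0]=13 > arr[4]=1
(1, 4): arr[1]=4 > arr[4]=1
(2, 3): arr[2]=14 > arr[3]=4
(2, 4): arr[2]=14 > arr[4]=1
(3, 4): arr[3]=4 > arr[4]=1

Total inversions: 7

The array has 7 inversion(s): (0,1), (0,3), (0,4), (1,4), (2,3), (2,4), (3,4). Each pair (i,j) satisfies i < j and arr[i] > arr[j].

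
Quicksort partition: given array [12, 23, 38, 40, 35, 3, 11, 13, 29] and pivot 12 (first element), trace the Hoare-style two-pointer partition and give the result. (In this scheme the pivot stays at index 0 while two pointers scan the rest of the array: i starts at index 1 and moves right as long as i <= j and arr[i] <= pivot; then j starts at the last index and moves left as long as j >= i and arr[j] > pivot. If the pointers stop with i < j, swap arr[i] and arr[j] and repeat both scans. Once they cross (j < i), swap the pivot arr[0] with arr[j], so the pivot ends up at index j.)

Hoare-style two-pointer partition with pivot = 12:

Initial array: [12, 23, 38, 40, 35, 3, 11, 13, 29]

Pointers start at i = 1, j = 8.
i stops at index 1 (arr[1]=23 > 12), j stops at index 6 (arr[6]=11 <= 12): swap arr[1] and arr[6], array becomes [12, 11, 38, 40, 35, 3, 23, 13, 29]
i stops at index 2 (arr[2]=38 > 12), j stops at index 5 (arr[5]=3 <= 12): swap arr[2] and arr[5], array becomes [12, 11, 3, 40, 35, 38, 23, 13, 29]
i ends at 3, j ends at 2: the pointers have crossed (j < i), so scanning stops.

Swap pivot arr[0] with arr[2] to place pivot at position 2: [3, 11, 12, 40, 35, 38, 23, 13, 29]
Pivot position: 2

After partitioning with pivot 12, the array becomes [3, 11, 12, 40, 35, 38, 23, 13, 29]. The pivot is placed at index 2. All elements to the left of the pivot are <= 12, and all elements to the right are > 12.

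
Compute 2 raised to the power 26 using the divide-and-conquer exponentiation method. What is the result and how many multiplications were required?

Computing 2^26 by squaring (build up from 2^1; each line after the first costs one multiplication):

2^1 = 2
2^2 = (2^1)^2 = 2^2 = 4
2^3 = 2 * 2^2 = 2 * 4 = 8
2^6 = (2^3)^2 = 8^2 = 64
2^12 = (2^6)^2 = 64^2 = 4096
2^13 = 2 * 2^12 = 2 * 4096 = 8192
2^26 = (2^13)^2 = 8192^2 = 67108864

Result: 67108864
Multiplications needed: 6 (6 lines after 2^1)

2^26 = 67108864. Using exponentiation by squaring, this requires 6 multiplications. The key idea: if the exponent is even, square the half-power; if odd, multiply by the base once.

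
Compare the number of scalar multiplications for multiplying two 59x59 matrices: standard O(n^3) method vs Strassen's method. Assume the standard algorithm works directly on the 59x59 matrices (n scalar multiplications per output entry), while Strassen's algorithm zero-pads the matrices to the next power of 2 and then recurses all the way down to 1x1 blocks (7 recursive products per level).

Matrix multiplication for 59x59 matrices:

Strassen's algorithm requires power-of-2 dimensions. Pad 59x59 to 64x64 (next power of 2).

Standard algorithm: 59^3 = 205379 multiplications
Strassen's algorithm: 7^(log2(64)) = 7^6 = 117649 multiplications
Savings: 205379 - 117649 = 87730 multiplications

Standard: 205379 multiplications (59^3). Strassen: 117649 multiplications (7^6, after padding to 64x64). Strassen reduces 8 recursive multiplications to 7 at each level.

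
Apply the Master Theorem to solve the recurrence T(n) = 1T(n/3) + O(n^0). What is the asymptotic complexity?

Master Theorem for T(n) = 1T(n/3) + O(n^0):

a = 1, b = 3, c = 0
log_b(a) = log_3(1) = 0.0000

Case 2: c = 0 = log_3(1) = 0.0000
T(n) = O(n^0 log n) = O(log n)

For T(n) = 1T(n/3) + O(n^0): log_3(1) = 0.0000. This is Case 2 of the Master Theorem (c = log_b(a), equal work at all levels), giving O(log n).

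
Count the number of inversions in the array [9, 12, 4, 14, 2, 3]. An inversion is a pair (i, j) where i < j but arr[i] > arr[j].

Finding inversions in [9, 12, 4, 14, 2, 3]:

(0, 2): arr[0]=9 > arr[2]=4
(0, 4): arr[0]=9 > arr[4]=2
(0, 5): arr[0]=9 > arr[5]=3
(1, 2): arr[1]=12 > arr[2]=4
(1, 4): arr[1]=12 > arr[4]=2
(1, 5): arr[1]=12 > arr[5]=3
(2, 4): arr[2]=4 > arr[4]=2
(2, 5): arr[2]=4 > arr[5]=3
(3, 4): arr[3]=14 > arr[4]=2
(3, 5): arr[3]=14 > arr[5]=3

Total inversions: 10

The array has 10 inversion(s): (0,2), (0,4), (0,5), (1,2), (1,4), (1,5), (2,4), (2,5), (3,4), (3,5). Each pair (i,j) satisfies i < j and arr[i] > arr[j].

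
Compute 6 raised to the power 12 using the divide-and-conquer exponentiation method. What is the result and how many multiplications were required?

Computing 6^12 by squaring (build up from 6^1; each line after the first costs one multiplication):

6^1 = 6
6^2 = (6^1)^2 = 6^2 = 36
6^3 = 6 * 6^2 = 6 * 36 = 216
6^6 = (6^3)^2 = 216^2 = 46656
6^12 = (6^6)^2 = 46656^2 = 2176782336

Result: 2176782336
Multiplications needed: 4 (4 lines after 6^1)

6^12 = 2176782336. Using exponentiation by squaring, this requires 4 multiplications. The key idea: if the exponent is even, square the half-power; if odd, multiply by the base once.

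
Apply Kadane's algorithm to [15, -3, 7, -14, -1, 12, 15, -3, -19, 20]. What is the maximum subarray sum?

Using Kadane's algorithm on [15, -3, 7, -14, -1, 12, 15, -3, -19, 20]:

Scanning through the array:
Position 1 (value -3): max_ending_here = 12, max_so_far = 15
Position 2 (value 7): max_ending_here = 19, max_so_far = 19
Position 3 (value -14): max_ending_here = 5, max_so_far = 19
Position 4 (value -1): max_ending_here = 4, max_so_far = 19
Position 5 (value 12): max_ending_here = 16, max_so_far = 19
Position 6 (value 15): max_ending_here = 31, max_so_far = 31
Position 7 (value -3): max_ending_here = 28, max_so_far = 31
Position 8 (value -19): max_ending_here = 9, max_so_far = 31
Position 9 (value 20): max_ending_here = 29, max_so_far = 31

Maximum subarray: [15, -3, 7, -14, -1, 12, 15]
Maximum sum: 31

The maximum subarray is [15, -3, 7, -14, -1, 12, 15] with sum 31. This subarray runs from index 0 to index 6.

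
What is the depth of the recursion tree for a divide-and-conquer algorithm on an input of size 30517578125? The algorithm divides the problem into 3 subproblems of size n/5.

For divide and conquer with division factor 5:

Problem sizes at each level:
Level 0: 30517578125
Level 1: 6103515625
Level 2: 1220703125
Level 3: 244140625
Level 4: 48828125
Level 5: 9765625
Level 6: 1953125
Level 7: 390625
Level 8: 78125
Level 9: 15625
Level 10: 3125
Level 11: 625
Level 12: 125
Level 13: 25
Level 14: 5
Level 15: 1

The root is level 0 and the size-1 base case is level 15 (the tree spans levels 0 through 15, i.e. 16 levels counting the root), so the depth is the number of divisions: log_5(30517578125) = 15

The recursion tree depth is log_5(30517578125) = 15. At each level, the problem size is divided by 5, so it takes 15 divisions to reduce to a base case of size 1. The algorithm makes 3 recursive calls at each level.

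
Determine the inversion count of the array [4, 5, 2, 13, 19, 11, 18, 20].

Finding inversions in [4, 5, 2, 13, 19, 11, 18, 20]:

(0, 2): arr[0]=4 > arr[2]=2
(1, 2): arr[1]=5 > arr[2]=2
(3, 5): arr[3]=13 > arr[5]=11
(4, 5): arr[4]=19 > arr[5]=11
(4, 6): arr[4]=19 > arr[6]=18

Total inversions: 5

The array has 5 inversion(s): (0,2), (1,2), (3,5), (4,5), (4,6). Each pair (i,j) satisfies i < j and arr[i] > arr[j].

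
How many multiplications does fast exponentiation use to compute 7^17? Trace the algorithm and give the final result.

Computing 7^17 by squaring (build up from 7^1; each line after the first costs one multiplication):

7^1 = 7
7^2 = (7^1)^2 = 7^2 = 49
7^4 = (7^2)^2 = 49^2 = 2401
7^8 = (7^4)^2 = 2401^2 = 5764801
7^16 = (7^8)^2 = 5764801^2 = 33232930569601
7^17 = 7 * 7^16 = 7 * 33232930569601 = 232630513987207

Result: 232630513987207
Multiplications needed: 5 (5 lines after 7^1)

7^17 = 232630513987207. Using exponentiation by squaring, this requires 5 multiplications. The key idea: if the exponent is even, square the half-power; if odd, multiply by the base once.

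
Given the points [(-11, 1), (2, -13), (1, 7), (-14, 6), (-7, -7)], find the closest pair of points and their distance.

Computing all pairwise distances among 5 points:

d((-11, 1), (2, -13)) = 19.105
d((-11, 1), (1, 7)) = 13.4164
d((-11, 1), (-14, 6)) = 5.831 <-- minimum
d((-11, 1), (-7, -7)) = 8.9443
d((2, -13), (1, 7)) = 20.025
d((2, -13), (-14, 6)) = 24.8395
d((2, -13), (-7, -7)) = 10.8167
d((1, 7), (-14, 6)) = 15.0333
d((1, 7), (-7, -7)) = 16.1245
d((-14, 6), (-7, -7)) = 14.7648

Closest pair: (-11, 1) and (-14, 6) with distance 5.831

The closest pair is (-11, 1) and (-14, 6) with Euclidean distance 5.831. For 5 points, brute-force pairwise comparison is shown above. For large n, the divide-and-conquer algorithm (sort by x, recurse on halves, check the dividing strip) achieves O(n log n).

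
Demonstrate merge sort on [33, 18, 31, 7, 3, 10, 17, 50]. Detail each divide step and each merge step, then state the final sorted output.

Merge sort trace:

Split: [33, 18, 31, 7, 3, 10, 17, 50] -> [33, 18, 31, 7] and [3, 10, 17, 50]
  Split: [33, 18, 31, 7] -> [33, 18] and [31, 7]
    Split: [33, 18] -> [33] and [18]
    Merge: [33] + [18] -> [18, 33]
    Split: [31, 7] -> [31] and [7]
    Merge: [31] + [7] -> [7, 31]
  Merge: [18, 33] + [7, 31] -> [7, 18, 31, 33]
  Split: [3, 10, 17, 50] -> [3, 10] and [17, 50]
    Split: [3, 10] -> [3] and [10]
    Merge: [3] + [10] -> [3, 10]
    Split: [17, 50] -> [17] and [50]
    Merge: [17] + [50] -> [17, 50]
  Merge: [3, 10] + [17, 50] -> [3, 10, 17, 50]
Merge: [7, 18, 31, 33] + [3, 10, 17, 50] -> [3, 7, 10, 17, 18, 31, 33, 50]

Final sorted array: [3, 7, 10, 17, 18, 31, 33, 50]

The merge sort proceeds by recursively splitting the array and merging sorted halves.
After all merges, the sorted array is [3, 7, 10, 17, 18, 31, 33, 50].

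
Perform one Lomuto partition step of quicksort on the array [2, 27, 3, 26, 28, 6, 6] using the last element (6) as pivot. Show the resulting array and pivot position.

Lomuto partition with pivot = 6:

Initial array: [2, 27, 3, 26, 28, 6, 6]

arr[0]=2 <= 6: swap with position 0, array becomes [2, 27, 3, 26, 28, 6, 6]
arr[1]=27 > 6: no swap
arr[2]=3 <= 6: swap with position 1, array becomes [2, 3, 27, 26, 28, 6, 6]
arr[3]=26 > 6: no swap
arr[4]=28 > 6: no swap
arr[5]=6 <= 6: swap with position 2, array becomes [2, 3, 6, 26, 28, 27, 6]

Place pivot at position 3: [2, 3, 6, 6, 28, 27, 26]
Pivot position: 3

After partitioning with pivot 6, the array becomes [2, 3, 6, 6, 28, 27, 26]. The pivot is placed at index 3. All elements to the left of the pivot are <= 6, and all elements to the right are > 6.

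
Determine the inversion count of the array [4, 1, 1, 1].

Finding inversions in [4, 1, 1, 1]:

(0, 1): arr[0]=4 > arr[1]=1
(0, 2): arr[0]=4 > arr[2]=1
(0, 3): arr[0]=4 > arr[3]=1

Total inversions: 3

The array has 3 inversion(s): (0,1), (0,2), (0,3). Each pair (i,j) satisfies i < j and arr[i] > arr[j].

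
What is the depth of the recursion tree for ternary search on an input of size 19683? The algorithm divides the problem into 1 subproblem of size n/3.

For divide and conquer with division factor 3:

Problem sizes at each level:
Level 0: 19683
Level 1: 6561
Level 2: 2187
Level 3: 729
Level 4: 243
Level 5: 81
Level 6: 27
Level 7: 9
Level 8: 3
Level 9: 1

The root is level 0 and the size-1 base case is level 9 (the tree spans levels 0 through 9, i.e. 10 levels counting the root), so the depth is the number of divisions: log_3(19683) = 9

The recursion tree depth is log_3(19683) = 9. At each level, the problem size is divided by 3, so it takes 9 divisions to reduce to a base case of size 1. The algorithm makes 1 recursive call at each level.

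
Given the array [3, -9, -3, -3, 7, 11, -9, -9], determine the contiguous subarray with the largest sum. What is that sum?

Using Kadane's algorithm on [3, -9, -3, -3, 7, 11, -9, -9]:

Scanning through the array:
Position 1 (value -9): max_ending_here = -6, max_so_far = 3
Position 2 (value -3): max_ending_here = -3, max_so_far = 3
Position 3 (value -3): max_ending_here = -3, max_so_far = 3
Position 4 (value 7): max_ending_here = 7, max_so_far = 7
Position 5 (value 11): max_ending_here = 18, max_so_far = 18
Position 6 (value -9): max_ending_here = 9, max_so_far = 18
Position 7 (value -9): max_ending_here = 0, max_so_far = 18

Maximum subarray: [7, 11]
Maximum sum: 18

The maximum subarray is [7, 11] with sum 18. This subarray runs from index 4 to index 5.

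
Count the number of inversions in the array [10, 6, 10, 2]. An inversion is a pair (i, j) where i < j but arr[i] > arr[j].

Finding inversions in [10, 6, 10, 2]:

(0, 1): arr[0]=10 > arr[1]=6
(0, 3): arr[0]=10 > arr[3]=2
(1, 3): arr[1]=6 > arr[3]=2
(2, 3): arr[2]=10 > arr[3]=2

Total inversions: 4

The array has 4 inversion(s): (0,1), (0,3), (1,3), (2,3). Each pair (i,j) satisfies i < j and arr[i] > arr[j].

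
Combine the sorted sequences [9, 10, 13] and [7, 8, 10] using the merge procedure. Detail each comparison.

Merging process:

Compare 9 vs 7: take 7 from right. Merged: [7]
Compare 9 vs 8: take 8 from right. Merged: [7, 8]
Compare 9 vs 10: take 9 from left. Merged: [7, 8, 9]
Compare 10 vs 10: take 10 from left. Merged: [7, 8, 9, 10]
Compare 13 vs 10: take 10 from right. Merged: [7, 8, 9, 10, 10]
Append remaining from left: [13]. Merged: [7, 8, 9, 10, 10, 13]

Final merged array: [7, 8, 9, 10, 10, 13]
Total comparisons: 5

The merged array is [7, 8, 9, 10, 10, 13], requiring 5 comparisons. The merge step runs in O(n) time where n is the total number of elements.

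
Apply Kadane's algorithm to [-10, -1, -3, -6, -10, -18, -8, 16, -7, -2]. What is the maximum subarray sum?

Using Kadane's algorithm on [-10, -1, -3, -6, -10, -18, -8, 16, -7, -2]:

Scanning through the array:
Position 1 (value -1): max_ending_here = -1, max_so_far = -1
Position 2 (value -3): max_ending_here = -3, max_so_far = -1
Position 3 (value -6): max_ending_here = -6, max_so_far = -1
Position 4 (value -10): max_ending_here = -10, max_so_far = -1
Position 5 (value -18): max_ending_here = -18, max_so_far = -1
Position 6 (value -8): max_ending_here = -8, max_so_far = -1
Position 7 (value 16): max_ending_here = 16, max_so_far = 16
Position 8 (value -7): max_ending_here = 9, max_so_far = 16
Position 9 (value -2): max_ending_here = 7, max_so_far = 16

Maximum subarray: [16]
Maximum sum: 16

The maximum subarray is [16] with sum 16. This subarray runs from index 7 to index 7.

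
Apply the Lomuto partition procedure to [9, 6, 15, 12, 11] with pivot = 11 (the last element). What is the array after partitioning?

Lomuto partition with pivot = 11:

Initial array: [9, 6, 15, 12, 11]

arr[0]=9 <= 11: swap with position 0, array becomes [9, 6, 15, 12, 11]
arr[1]=6 <= 11: swap with position 1, array becomes [9, 6, 15, 12, 11]
arr[2]=15 > 11: no swap
arr[3]=12 > 11: no swap

Place pivot at position 2: [9, 6, 11, 12, 15]
Pivot position: 2

After partitioning with pivot 11, the array becomes [9, 6, 11, 12, 15]. The pivot is placed at index 2. All elements to the left of the pivot are <= 11, and all elements to the right are > 11.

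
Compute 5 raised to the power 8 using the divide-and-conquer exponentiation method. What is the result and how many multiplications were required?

Computing 5^8 by squaring (build up from 5^1; each line after the first costs one multiplication):

5^1 = 5
5^2 = (5^1)^2 = 5^2 = 25
5^4 = (5^2)^2 = 25^2 = 625
5^8 = (5^4)^2 = 625^2 = 390625

Result: 390625
Multiplications needed: 3 (3 lines after 5^1)

5^8 = 390625. Using exponentiation by squaring, this requires 3 multiplications. The key idea: if the exponent is even, square the half-power; if odd, multiply by the base once.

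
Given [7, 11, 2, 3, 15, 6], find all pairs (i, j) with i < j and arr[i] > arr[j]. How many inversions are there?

Finding inversions in [7, 11, 2, 3, 15, 6]:

(0, 2): arr[0]=7 > arr[2]=2
(0, 3): arr[0]=7 > arr[3]=3
(0, 5): arr[0]=7 > arr[5]=6
(1, 2): arr[1]=11 > arr[2]=2
(1, 3): arr[1]=11 > arr[3]=3
(1, 5): arr[1]=11 > arr[5]=6
(4, 5): arr[4]=15 > arr[5]=6

Total inversions: 7

The array has 7 inversion(s): (0,2), (0,3), (0,5), (1,2), (1,3), (1,5), (4,5). Each pair (i,j) satisfies i < j and arr[i] > arr[j].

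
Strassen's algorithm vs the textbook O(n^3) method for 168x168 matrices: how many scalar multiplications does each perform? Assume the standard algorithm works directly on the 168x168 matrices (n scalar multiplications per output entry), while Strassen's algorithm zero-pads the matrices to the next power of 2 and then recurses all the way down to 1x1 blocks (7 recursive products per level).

Matrix multiplication for 168x168 matrices:

Strassen's algorithm requires power-of-2 dimensions. Pad 168x168 to 256x256 (next power of 2).

Standard algorithm: 168^3 = 4741632 multiplications
Strassen's algorithm: 7^(log2(256)) = 7^8 = 5764801 multiplications
Difference: 4741632 - 5764801 = -1023169 (Strassen uses MORE here due to padding overhead — for small or just-over-power-of-2 n, padding can outweigh the per-level savings)

Standard: 4741632 multiplications (168^3). Strassen: 5764801 multiplications (7^8, after padding to 256x256). Strassen reduces 8 recursive multiplications to 7 at each level.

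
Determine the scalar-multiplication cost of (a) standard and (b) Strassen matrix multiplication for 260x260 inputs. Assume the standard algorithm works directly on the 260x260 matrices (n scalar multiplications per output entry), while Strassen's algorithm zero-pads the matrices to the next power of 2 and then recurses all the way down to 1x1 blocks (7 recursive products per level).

Matrix multiplication for 260x260 matrices:

Strassen's algorithm requires power-of-2 dimensions. Pad 260x260 to 512x512 (next power of 2).

Standard algorithm: 260^3 = 17576000 multiplications
Strassen's algorithm: 7^(log2(512)) = 7^9 = 40353607 multiplications
Difference: 17576000 - 40353607 = -22777607 (Strassen uses MORE here due to padding overhead — for small or just-over-power-of-2 n, padding can outweigh the per-level savings)

Standard: 17576000 multiplications (260^3). Strassen: 40353607 multiplications (7^9, after padding to 512x512). Strassen reduces 8 recursive multiplications to 7 at each level.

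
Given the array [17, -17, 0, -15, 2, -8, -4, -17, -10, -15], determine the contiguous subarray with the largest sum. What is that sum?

Using Kadane's algorithm on [17, -17, 0, -15, 2, -8, -4, -17, -10, -15]:

Scanning through the array:
Position 1 (value -17): max_ending_here = 0, max_so_far = 17
Position 2 (value 0): max_ending_here = 0, max_so_far = 17
Position 3 (value -15): max_ending_here = -15, max_so_far = 17
Position 4 (value 2): max_ending_here = 2, max_so_far = 17
Position 5 (value -8): max_ending_here = -6, max_so_far = 17
Position 6 (value -4): max_ending_here = -4, max_so_far = 17
Position 7 (value -17): max_ending_here = -17, max_so_far = 17
Position 8 (value -10): max_ending_here = -10, max_so_far = 17
Position 9 (value -15): max_ending_here = -15, max_so_far = 17

Maximum subarray: [17]
Maximum sum: 17

The maximum subarray is [17] with sum 17. This subarray runs from index 0 to index 0.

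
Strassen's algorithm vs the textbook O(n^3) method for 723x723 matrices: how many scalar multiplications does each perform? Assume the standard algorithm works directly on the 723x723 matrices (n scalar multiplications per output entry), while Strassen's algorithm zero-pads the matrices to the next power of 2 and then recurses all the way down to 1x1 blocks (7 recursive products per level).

Matrix multiplication for 723x723 matrices:

Strassen's algorithm requires power-of-2 dimensions. Pad 723x723 to 1024x1024 (next power of 2).

Standard algorithm: 723^3 = 377933067 multiplications
Strassen's algorithm: 7^(log2(1024)) = 7^10 = 282475249 multiplications
Savings: 377933067 - 282475249 = 95457818 multiplications

Standard: 377933067 multiplications (723^3). Strassen: 282475249 multiplications (7^10, after padding to 1024x1024). Strassen reduces 8 recursive multiplications to 7 at each level.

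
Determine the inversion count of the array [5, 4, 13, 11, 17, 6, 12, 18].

Finding inversions in [5, 4, 13, 11, 17, 6, 12, 18]:

(0, 1): arr[0]=5 > arr[1]=4
(2, 3): arr[2]=13 > arr[3]=11
(2, 5): arr[2]=13 > arr[5]=6
(2, 6): arr[2]=13 > arr[6]=12
(3, 5): arr[3]=11 > arr[5]=6
(4, 5): arr[4]=17 > arr[5]=6
(4, 6): arr[4]=17 > arr[6]=12

Total inversions: 7

The array has 7 inversion(s): (0,1), (2,3), (2,5), (2,6), (3,5), (4,5), (4,6). Each pair (i,j) satisfies i < j and arr[i] > arr[j].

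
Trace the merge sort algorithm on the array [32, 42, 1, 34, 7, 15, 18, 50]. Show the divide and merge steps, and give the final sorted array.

Merge sort trace:

Split: [32, 42, 1, 34, 7, 15, 18, 50] -> [32, 42, 1, 34] and [7, 15, 18, 50]
  Split: [32, 42, 1, 34] -> [32, 42] and [1, 34]
    Split: [32, 42] -> [32] and [42]
    Merge: [32] + [42] -> [32, 42]
    Split: [1, 34] -> [1] and [34]
    Merge: [1] + [34] -> [1, 34]
  Merge: [32, 42] + [1, 34] -> [1, 32, 34, 42]
  Split: [7, 15, 18, 50] -> [7, 15] and [18, 50]
    Split: [7, 15] -> [7] and [15]
    Merge: [7] + [15] -> [7, 15]
    Split: [18, 50] -> [18] and [50]
    Merge: [18] + [50] -> [18, 50]
  Merge: [7, 15] + [18, 50] -> [7, 15, 18, 50]
Merge: [1, 32, 34, 42] + [7, 15, 18, 50] -> [1, 7, 15, 18, 32, 34, 42, 50]

Final sorted array: [1, 7, 15, 18, 32, 34, 42, 50]

The merge sort proceeds by recursively splitting the array and merging sorted halves.
After all merges, the sorted array is [1, 7, 15, 18, 32, 34, 42, 50].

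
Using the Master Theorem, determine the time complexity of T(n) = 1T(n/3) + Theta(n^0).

Master Theorem for T(n) = 1T(n/3) + O(n^0):

a = 1, b = 3, c = 0
log_b(a) = log_3(1) = 0.0000

Case 2: c = 0 = log_3(1) = 0.0000
T(n) = O(n^0 log n) = O(log n)

For T(n) = 1T(n/3) + O(n^0): log_3(1) = 0.0000. This is Case 2 of the Master Theorem (c = log_b(a), equal work at all levels), giving O(log n).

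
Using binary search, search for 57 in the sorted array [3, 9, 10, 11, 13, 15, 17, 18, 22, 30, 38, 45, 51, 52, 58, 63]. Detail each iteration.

Binary search for 57 in [3, 9, 10, 11, 13, 15, 17, 18, 22, 30, 38, 45, 51, 52, 58, 63]:

lo=0, hi=15, mid=7, arr[mid]=18 -> 18 < 57, search right half
lo=8, hi=15, mid=11, arr[mid]=45 -> 45 < 57, search right half
lo=12, hi=15, mid=13, arr[mid]=52 -> 52 < 57, search right half
lo=14, hi=15, mid=14, arr[mid]=58 -> 58 > 57, search left half
lo=14 > hi=13, target 57 not found

Binary search determines that 57 is not in the array after 4 comparisons. The search space was exhausted without finding the target.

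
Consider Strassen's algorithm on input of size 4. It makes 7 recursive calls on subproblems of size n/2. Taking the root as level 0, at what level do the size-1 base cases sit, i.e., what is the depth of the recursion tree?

For divide and conquer with division factor 2:

Problem sizes at each level:
Level 0: 4
Level 1: 2
Level 2: 1

The root is level 0 and the size-1 base case is level 2 (the tree spans levels 0 through 2, i.e. 3 levels counting the root), so the depth is the number of divisions: log_2(4) = 2

The recursion tree depth is log_2(4) = 2. At each level, the problem size is divided by 2, so it takes 2 divisions to reduce to a base case of size 1. The algorithm makes 7 recursive calls at each level.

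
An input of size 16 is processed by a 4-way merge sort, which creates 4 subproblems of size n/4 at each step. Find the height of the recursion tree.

For divide and conquer with division factor 4:

Problem sizes at each level:
Level 0: 16
Level 1: 4
Level 2: 1

The root is level 0 and the size-1 base case is level 2 (the tree spans levels 0 through 2, i.e. 3 levels counting the root), so the depth is the number of divisions: log_4(16) = 2

The recursion tree depth is log_4(16) = 2. At each level, the problem size is divided by 4, so it takes 2 divisions to reduce to a base case of size 1. The algorithm makes 4 recursive calls at each level.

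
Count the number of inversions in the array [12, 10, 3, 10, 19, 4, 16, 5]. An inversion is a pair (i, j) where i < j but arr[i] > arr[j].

Finding inversions in [12, 10, 3, 10, 19, 4, 16, 5]:

(0, 1): arr[0]=12 > arr[1]=10
(0, 2): arr[0]=12 > arr[2]=3
(0, 3): arr[0]=12 > arr[3]=10
(0, 5): arr[0]=12 > arr[5]=4
(0, 7): arr[0]=12 > arr[7]=5
(1, 2): arr[1]=10 > arr[2]=3
(1, 5): arr[1]=10 > arr[5]=4
(1, 7): arr[1]=10 > arr[7]=5
(3, 5): arr[3]=10 > arr[5]=4
(3, 7): arr[3]=10 > arr[7]=5
(4, 5): arr[4]=19 > arr[5]=4
(4, 6): arr[4]=19 > arr[6]=16
(4, 7): arr[4]=19 > arr[7]=5
(6, 7): arr[6]=16 > arr[7]=5

Total inversions: 14

The array has 14 inversion(s): (0,1), (0,2), (0,3), (0,5), (0,7), (1,2), (1,5), (1,7), (3,5), (3,7), (4,5), (4,6), (4,7), (6,7). Each pair (i,j) satisfies i < j and arr[i] > arr[j].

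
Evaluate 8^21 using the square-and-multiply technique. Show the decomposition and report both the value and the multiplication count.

Computing 8^21 by squaring (build up from 8^1; each line after the first costs one multiplication):

8^1 = 8
8^2 = (8^1)^2 = 8^2 = 64
8^4 = (8^2)^2 = 64^2 = 4096
8^5 = 8 * 8^4 = 8 * 4096 = 32768
8^10 = (8^5)^2 = 32768^2 = 1073741824
8^20 = (8^10)^2 = 1073741824^2 = 1152921504606846976
8^21 = 8 * 8^20 = 8 * 1152921504606846976 = 9223372036854775808

Result: 9223372036854775808
Multiplications needed: 6 (6 lines after 8^1)

8^21 = 9223372036854775808. Using exponentiation by squaring, this requires 6 multiplications. The key idea: if the exponent is even, square the half-power; if odd, multiply by the base once.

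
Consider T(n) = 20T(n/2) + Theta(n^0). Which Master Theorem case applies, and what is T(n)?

Master Theorem for T(n) = 20T(n/2) + O(n^0):

a = 20, b = 2, c = 0
log_b(a) = log_2(20) = 4.3219

Case 1: c = 0 < log_2(20) = 4.3219
T(n) = O(n^(log_2 20))

For T(n) = 20T(n/2) + O(n^0): log_2(20) = 4.3219. This is Case 1 of the Master Theorem (c < log_b(a), work dominated by leaves), giving O(n^(log_2 20)).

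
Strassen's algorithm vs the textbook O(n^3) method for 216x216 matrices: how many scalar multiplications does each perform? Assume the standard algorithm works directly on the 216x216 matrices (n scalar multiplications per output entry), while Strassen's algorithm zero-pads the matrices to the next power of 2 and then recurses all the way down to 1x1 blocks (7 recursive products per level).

Matrix multiplication for 216x216 matrices:

Strassen's algorithm requires power-of-2 dimensions. Pad 216x216 to 256x256 (next power of 2).

Standard algorithm: 216^3 = 10077696 multiplications
Strassen's algorithm: 7^(log2(256)) = 7^8 = 5764801 multiplications
Savings: 10077696 - 5764801 = 4312895 multiplications

Standard: 10077696 multiplications (216^3). Strassen: 5764801 multiplications (7^8, after padding to 256x256). Strassen reduces 8 recursive multiplications to 7 at each level.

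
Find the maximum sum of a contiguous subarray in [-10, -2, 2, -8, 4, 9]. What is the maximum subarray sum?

Using Kadane's algorithm on [-10, -2, 2, -8, 4, 9]:

Scanning through the array:
Position 1 (value -2): max_ending_here = -2, max_so_far = -2
Position 2 (value 2): max_ending_here = 2, max_so_far = 2
Position 3 (value -8): max_ending_here = -6, max_so_far = 2
Position 4 (value 4): max_ending_here = 4, max_so_far = 4
Position 5 (value 9): max_ending_here = 13, max_so_far = 13

Maximum subarray: [4, 9]
Maximum sum: 13

The maximum subarray is [4, 9] with sum 13. This subarray runs from index 4 to index 5.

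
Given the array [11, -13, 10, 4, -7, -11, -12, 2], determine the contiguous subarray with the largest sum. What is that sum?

Using Kadane's algorithm on [11, -13, 10, 4, -7, -11, -12, 2]:

Scanning through the array:
Position 1 (value -13): max_ending_here = -2, max_so_far = 11
Position 2 (value 10): max_ending_here = 10, max_so_far = 11
Position 3 (value 4): max_ending_here = 14, max_so_far = 14
Position 4 (value -7): max_ending_here = 7, max_so_far = 14
Position 5 (value -11): max_ending_here = -4, max_so_far = 14
Position 6 (value -12): max_ending_here = -12, max_so_far = 14
Position 7 (value 2): max_ending_here = 2, max_so_far = 14

Maximum subarray: [10, 4]
Maximum sum: 14

The maximum subarray is [10, 4] with sum 14. This subarray runs from index 2 to index 3.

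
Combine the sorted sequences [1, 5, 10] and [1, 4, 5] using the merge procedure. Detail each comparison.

Merging process:

Compare 1 vs 1: take 1 from left. Merged: [1]
Compare 5 vs 1: take 1 from right. Merged: [1, 1]
Compare 5 vs 4: take 4 from right. Merged: [1, 1, 4]
Compare 5 vs 5: take 5 from left. Merged: [1, 1, 4, 5]
Compare 10 vs 5: take 5 from right. Merged: [1, 1, 4, 5, 5]
Append remaining from left: [10]. Merged: [1, 1, 4, 5, 5, 10]

Final merged array: [1, 1, 4, 5, 5, 10]
Total comparisons: 5

The merged array is [1, 1, 4, 5, 5, 10], requiring 5 comparisons. The merge step runs in O(n) time where n is the total number of elements.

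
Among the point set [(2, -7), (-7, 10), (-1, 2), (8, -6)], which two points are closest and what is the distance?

Computing all pairwise distances among 4 points:

d((2, -7), (-7, 10)) = 19.2354
d((2, -7), (-1, 2)) = 9.4868
d((2, -7), (8, -6)) = 6.0828 <-- minimum
d((-7, 10), (-1, 2)) = 10.0
d((-7, 10), (8, -6)) = 21.9317
d((-1, 2), (8, -6)) = 12.0416

Closest pair: (2, -7) and (8, -6) with distance 6.0828

The closest pair is (2, -7) and (8, -6) with Euclidean distance 6.0828. For 4 points, brute-force pairwise comparison is shown above. For large n, the divide-and-conquer algorithm (sort by x, recurse on halves, check the dividing strip) achieves O(n log n).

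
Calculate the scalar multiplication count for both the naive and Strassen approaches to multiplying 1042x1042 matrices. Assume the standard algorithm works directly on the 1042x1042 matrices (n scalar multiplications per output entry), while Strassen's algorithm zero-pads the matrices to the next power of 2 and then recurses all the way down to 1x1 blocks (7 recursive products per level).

Matrix multiplication for 1042x1042 matrices:

Strassen's algorithm requires power-of-2 dimensions. Pad 1042x1042 to 2048x2048 (next power of 2).

Standard algorithm: 1042^3 = 1131366088 multiplications
Strassen's algorithm: 7^(log2(2048)) = 7^11 = 1977326743 multiplications
Difference: 1131366088 - 1977326743 = -845960655 (Strassen uses MORE here due to padding overhead — for small or just-over-power-of-2 n, padding can outweigh the per-level savings)

Standard: 1131366088 multiplications (1042^3). Strassen: 1977326743 multiplications (7^11, after padding to 2048x2048). Strassen reduces 8 recursive multiplications to 7 at each level.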